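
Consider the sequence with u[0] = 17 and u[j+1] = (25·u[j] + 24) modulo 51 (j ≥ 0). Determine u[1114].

29

Computing terms: u[0] = 17; u[1] = 41; u[2] = 29; u[3] = 35; u[4] = 32; u[5] = 8; u[6] = 20; u[7] = 14; u[8] = 17.
The sequence repeats with period 8.
(1114 - 0) mod 8 = 2, so u[1114] = u[2] = 29.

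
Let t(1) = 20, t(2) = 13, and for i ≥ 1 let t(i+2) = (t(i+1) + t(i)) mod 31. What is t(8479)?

29

Computing terms: t(1) = 20, t(2) = 13, t(3) = 2, t(4) = 15, t(5) = 17, t(6) = 1, t(7) = 18, t(8) = 19, t(9) = 6, t(10) = 25, t(11) = 0, t(12) = 25, t(13) = 25, t(14) = 19, t(15) = 13, t(16) = 1, t(17) = 14, t(18) = 15, t(19) = 29, t(20) = 13, t(21) = 11, t(22) = 24, t(23) = 4, t(24) = 28, t(25) = 1, t(26) = 29, t(27) = 30, t(28) = 28, t(29) = 27, t(30) = 24, t(31) = 20, t(32) = 13.
Since (t(31), t(32)) = (t(1), t(2)) = (20, 13) (two consecutive terms determine the rest), the sequence is periodic with period 30.
So t(8479) = t(1 + ((8479-1) mod 30)) = t(19) = 29.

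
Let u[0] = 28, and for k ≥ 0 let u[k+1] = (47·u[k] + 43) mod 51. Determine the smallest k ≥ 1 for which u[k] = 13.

We have u[0] = 28,  u[1] = 33,  u[2] = 13,  u[3] = 42,  u[4] = 28.
The sequence repeats with period 4.
The value 13 first appears (with k ≥ 1) at u[2].

2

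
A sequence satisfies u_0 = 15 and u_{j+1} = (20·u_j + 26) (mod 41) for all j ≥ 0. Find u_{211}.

We have u_0 = 15, u_1 = 39, u_2 = 27, u_3 = 33, u_4 = 30, u_5 = 11, u_6 = 0, u_7 = 26, u_8 = 13, u_9 = 40, u_{10} = 6, u_{11} = 23, u_{12} = 35, u_{13} = 29, u_{14} = 32, u_{15} = 10, u_{16} = 21, u_{17} = 36, u_{18} = 8, u_{19} = 22, u_{20} = 15.
Since u_{20} = u_0 = 15, the sequence is periodic with period 20.
(211 - 0) mod 20 = 11, so u_{211} = u_{11} = 23.

23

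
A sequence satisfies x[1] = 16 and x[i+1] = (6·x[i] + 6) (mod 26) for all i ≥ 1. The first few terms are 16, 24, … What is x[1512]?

Listing terms: x[1] = 16; x[2] = 24; x[3] = 20; x[4] = 22; x[5] = 8; x[6] = 2; x[7] = 18; x[8] = 10; x[9] = 14; x[10] = 12; x[11] = 0; x[12] = 6; x[13] = 16.
Since x[13] = x[1] = 16, the sequence is periodic with period 12.
So x[1512] = x[1 + ((1512-1) mod 12)] = x[12] = 6.

6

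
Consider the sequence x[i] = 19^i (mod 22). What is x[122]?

9

Computing terms: x[0] = 1,  x[1] = 19,  x[2] = 9,  x[3] = 17,  x[4] = 15,  x[5] = 21,  x[6] = 3,  x[7] = 13,  x[8] = 5,  x[9] = 7,  x[10] = 1.
Since x[10] = x[0] = 1, the sequence is periodic with period 10.
(122 - 0) mod 10 = 2, so x[122] = x[2] = 9.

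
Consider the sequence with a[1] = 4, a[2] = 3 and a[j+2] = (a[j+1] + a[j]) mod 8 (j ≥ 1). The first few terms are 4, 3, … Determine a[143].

We have a[1] = 4, a[2] = 3, a[3] = 7, a[4] = 2, a[5] = 1, a[6] = 3, a[7] = 4, a[8] = 7, a[9] = 3, a[10] = 2, a[11] = 5, a[12] = 7, a[13] = 4, a[14] = 3.
The sequence repeats with period 12.
(143 - 1) mod 12 = 10, so a[143] = a[11] = 5.

5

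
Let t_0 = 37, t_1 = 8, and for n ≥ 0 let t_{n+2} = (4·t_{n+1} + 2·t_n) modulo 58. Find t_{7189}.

32

We have t_0 = 37; t_1 = 8; t_2 = 48; t_3 = 34; t_4 = 0; t_5 = 10; t_6 = 40; t_7 = 6; t_8 = 46; t_9 = 22; t_{10} = 6; t_{11} = 10; t_{12} = 52; t_{13} = 54; t_{14} = 30; t_{15} = 54; t_{16} = 44; t_{17} = 52; t_{18} = 6; t_{19} = 12; t_{20} = 2; t_{21} = 32; t_{22} = 16; t_{23} = 12; t_{24} = 22; t_{25} = 54; t_{26} = 28; t_{27} = 46; t_{28} = 8; t_{29} = 8; t_{30} = 48.
Since (t_{29}, t_{30}) = (t_1, t_2) = (8, 48) (two consecutive terms determine the rest), the sequence is eventually periodic: after a pre-period of length 1 it cycles with period 28.
For n ≥ 1, t_n depends only on (n - 1) mod 28. (7189 - 1) mod 28 = 20, so t_{7189} = t_{21} = 32.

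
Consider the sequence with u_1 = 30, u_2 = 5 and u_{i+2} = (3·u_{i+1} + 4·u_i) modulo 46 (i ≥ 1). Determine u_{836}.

19

Computing terms: u_1 = 30, u_2 = 5, u_3 = 43, u_4 = 11, u_5 = 21, u_6 = 15, u_7 = 37, u_8 = 33, u_9 = 17, u_{10} = 45, u_{11} = 19, u_{12} = 7, u_{13} = 5, u_{14} = 43.
Since (u_{13}, u_{14}) = (u_2, u_3) = (5, 43) (two consecutive terms determine the rest), the sequence is eventually periodic: after a pre-period of length 1 it cycles with period 11.
For i ≥ 2, u_i depends only on (i - 2) mod 11. (836 - 2) mod 11 = 9, so u_{836} = u_{11} = 19.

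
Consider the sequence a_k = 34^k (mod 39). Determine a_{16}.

1

We have a_1 = 34, a_2 = 25, a_3 = 31, a_4 = 1, a_5 = 34.
The sequence repeats with period 4.
(16 - 1) mod 4 = 3, so a_{16} = a_4 = 1.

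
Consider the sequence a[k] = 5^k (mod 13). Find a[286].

a[1] = 5; a[2] = 12; a[3] = 8; a[4] = 1; a[5] = 5.
The sequence repeats with period 4.
So a[286] = a[1 + ((286-1) mod 4)] = a[2] = 12.

12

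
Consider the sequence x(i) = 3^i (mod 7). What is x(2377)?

3

Listing terms: x(1) = 3,  x(2) = 2,  x(3) = 6,  x(4) = 4,  x(5) = 5,  x(6) = 1,  x(7) = 3.
Since x(7) = x(1) = 3, the sequence is periodic with period 6.
So x(2377) = x(1 + ((2377-1) mod 6)) = x(1) = 3.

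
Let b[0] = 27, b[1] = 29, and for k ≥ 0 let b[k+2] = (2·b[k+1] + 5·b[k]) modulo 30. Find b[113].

19

Listing terms: b[0] = 27, b[1] = 29, b[2] = 13, b[3] = 21, b[4] = 17, b[5] = 19, b[6] = 3, b[7] = 11, b[8] = 7, b[9] = 9, b[10] = 23, b[11] = 1, b[12] = 27, b[13] = 29.
Since (b[12], b[13]) = (b[0], b[1]) = (27, 29) (two consecutive terms determine the rest), the sequence is periodic with period 12.
So b[113] = b[0 + ((113-0) mod 12)] = b[5] = 19.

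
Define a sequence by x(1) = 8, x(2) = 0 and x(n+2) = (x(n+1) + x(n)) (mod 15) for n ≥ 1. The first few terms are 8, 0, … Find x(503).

13

x(1) = 8; x(2) = 0; x(3) = 8; x(4) = 8; x(5) = 1; x(6) = 9; x(7) = 10; x(8) = 4; x(9) = 14; x(10) = 3; x(11) = 2; x(12) = 5; x(13) = 7; x(14) = 12; x(15) = 4; x(16) = 1; x(17) = 5; x(18) = 6; x(19) = 11; x(20) = 2; x(21) = 13; x(22) = 0; x(23) = 13; x(24) = 13; x(25) = 11; x(26) = 9; x(27) = 5; x(28) = 14; x(29) = 4; x(30) = 3; x(31) = 7; x(32) = 10; x(33) = 2; x(34) = 12; x(35) = 14; x(36) = 11; x(37) = 10; x(38) = 6; x(39) = 1; x(40) = 7; x(41) = 8; x(42) = 0.
The sequence repeats with period 40.
(503 - 1) mod 40 = 22, so x(503) = x(23) = 13.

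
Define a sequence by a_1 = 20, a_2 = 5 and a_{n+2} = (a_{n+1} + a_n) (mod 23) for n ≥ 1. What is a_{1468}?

16

Listing terms: a_1 = 20; a_2 = 5; a_3 = 2; a_4 = 7; a_5 = 9; a_6 = 16; a_7 = 2; a_8 = 18; a_9 = 20; a_{10} = 15; a_{11} = 12; a_{12} = 4; a_{13} = 16; a_{14} = 20; a_{15} = 13; a_{16} = 10; a_{17} = 0; a_{18} = 10; a_{19} = 10; a_{20} = 20; a_{21} = 7; a_{22} = 4; a_{23} = 11; a_{24} = 15; a_{25} = 3; a_{26} = 18; a_{27} = 21; a_{28} = 16; a_{29} = 14; a_{30} = 7; a_{31} = 21; a_{32} = 5; a_{33} = 3; a_{34} = 8; a_{35} = 11; a_{36} = 19; a_{37} = 7; a_{38} = 3; a_{39} = 10; a_{40} = 13; a_{41} = 0; a_{42} = 13; a_{43} = 13; a_{44} = 3; a_{45} = 16; a_{46} = 19; a_{47} = 12; a_{48} = 8; a_{49} = 20; a_{50} = 5.
Since (a_{49}, a_{50}) = (a_1, a_2) = (20, 5) (two consecutive terms determine the rest), the sequence is periodic with period 48.
So a_{1468} = a_{1 + ((1468-1) mod 48)} = a_{28} = 16.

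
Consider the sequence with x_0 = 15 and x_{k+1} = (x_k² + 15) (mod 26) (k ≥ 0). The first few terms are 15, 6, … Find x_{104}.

11

x_0 = 15,  x_1 = 6,  x_2 = 25,  x_3 = 16,  x_4 = 11,  x_5 = 6.
Since x_5 = x_1 = 6, the sequence is eventually periodic: after a pre-period of length 1 it cycles with period 4.
For k ≥ 1, x_k depends only on (k - 1) mod 4. (104 - 1) mod 4 = 3, so x_{104} = x_4 = 11.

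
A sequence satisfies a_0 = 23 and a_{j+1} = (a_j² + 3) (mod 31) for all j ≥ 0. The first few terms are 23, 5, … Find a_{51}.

a_0 = 23, a_1 = 5, a_2 = 28, a_3 = 12, a_4 = 23.
The sequence repeats with period 4.
So a_{51} = a_{0 + ((51-0) mod 4)} = a_3 = 12.

12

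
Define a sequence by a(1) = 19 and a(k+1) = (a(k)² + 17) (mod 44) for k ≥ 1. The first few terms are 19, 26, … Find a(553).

We have a(1) = 19, a(2) = 26, a(3) = 33, a(4) = 6, a(5) = 9, a(6) = 10, a(7) = 29, a(8) = 22, a(9) = 17, a(10) = 42, a(11) = 21, a(12) = 18, a(13) = 33.
Since a(13) = a(3) = 33, the sequence is eventually periodic: after a pre-period of length 2 it cycles with period 10.
For k ≥ 3, a(k) depends only on (k - 3) mod 10. (553 - 3) mod 10 = 0, so a(553) = a(3) = 33.

33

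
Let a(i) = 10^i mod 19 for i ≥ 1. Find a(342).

Computing terms: a(1) = 10, a(2) = 5, a(3) = 12, a(4) = 6, a(5) = 3, a(6) = 11, a(7) = 15, a(8) = 17, a(9) = 18, a(10) = 9, a(11) = 14, a(12) = 7, a(13) = 13, a(14) = 16, a(15) = 8, a(16) = 4, a(17) = 2, a(18) = 1, a(19) = 10.
Since a(19) = a(1) = 10, the sequence is periodic with period 18.
(342 - 1) mod 18 = 17, so a(342) = a(18) = 1.

1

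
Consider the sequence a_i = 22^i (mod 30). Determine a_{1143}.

We have a_0 = 1,  a_1 = 22,  a_2 = 4,  a_3 = 28,  a_4 = 16,  a_5 = 22.
Since a_5 = a_1 = 22, the sequence is eventually periodic: after a pre-period of length 1 it cycles with period 4.
For i ≥ 1, a_i depends only on (i - 1) mod 4. (1143 - 1) mod 4 = 2, so a_{1143} = a_3 = 28.

28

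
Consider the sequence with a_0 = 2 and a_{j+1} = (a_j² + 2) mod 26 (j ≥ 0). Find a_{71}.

16

We have a_0 = 2,  a_1 = 6,  a_2 = 12,  a_3 = 16,  a_4 = 24,  a_5 = 6.
Since a_5 = a_1 = 6, the sequence is eventually periodic: after a pre-period of length 1 it cycles with period 4.
For j ≥ 1, a_j depends only on (j - 1) mod 4. (71 - 1) mod 4 = 2, so a_{71} = a_3 = 16.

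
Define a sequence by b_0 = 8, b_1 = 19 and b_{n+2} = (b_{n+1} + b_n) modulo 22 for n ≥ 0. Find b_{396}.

16

Computing terms: b_0 = 8,  b_1 = 19,  b_2 = 5,  b_3 = 2,  b_4 = 7,  b_5 = 9,  b_6 = 16,  b_7 = 3,  b_8 = 19,  b_9 = 0,  b_{10} = 19,  b_{11} = 19,  b_{12} = 16,  b_{13} = 13,  b_{14} = 7,  b_{15} = 20,  b_{16} = 5,  b_{17} = 3,  b_{18} = 8,  b_{19} = 11,  b_{20} = 19,  b_{21} = 8,  b_{22} = 5,  b_{23} = 13,  b_{24} = 18,  b_{25} = 9,  b_{26} = 5,  b_{27} = 14,  b_{28} = 19,  b_{29} = 11,  b_{30} = 8,  b_{31} = 19.
The sequence repeats with period 30.
(396 - 0) mod 30 = 6, so b_{396} = b_6 = 16.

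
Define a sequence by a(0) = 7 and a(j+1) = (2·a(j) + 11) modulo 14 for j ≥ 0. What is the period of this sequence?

a(0) = 7, a(1) = 11, a(2) = 5, a(3) = 7.
The sequence repeats with period 3.

3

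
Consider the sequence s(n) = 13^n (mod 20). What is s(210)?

Computing terms: s(0) = 1, s(1) = 13, s(2) = 9, s(3) = 17, s(4) = 1.
The sequence repeats with period 4.
(210 - 0) mod 4 = 2, so s(210) = s(2) = 9.

9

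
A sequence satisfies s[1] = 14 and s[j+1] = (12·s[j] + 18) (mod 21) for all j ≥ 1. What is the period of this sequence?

Listing terms: s[1] = 14; s[2] = 18; s[3] = 3; s[4] = 12; s[5] = 15; s[6] = 9; s[7] = 0; s[8] = 18.
Since s[8] = s[2] = 18, the sequence is eventually periodic: after a pre-period of length 1 it cycles with period 6.

6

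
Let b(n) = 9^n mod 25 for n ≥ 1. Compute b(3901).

9

Computing terms: b(1) = 9; b(2) = 6; b(3) = 4; b(4) = 11; b(5) = 24; b(6) = 16; b(7) = 19; b(8) = 21; b(9) = 14; b(10) = 1; b(11) = 9.
The sequence repeats with period 10.
So b(3901) = b(1 + ((3901-1) mod 10)) = b(1) = 9.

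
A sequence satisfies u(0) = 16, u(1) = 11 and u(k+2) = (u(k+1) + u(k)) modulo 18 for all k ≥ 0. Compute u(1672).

Listing terms: u(0) = 16,  u(1) = 11,  u(2) = 9,  u(3) = 2,  u(4) = 11,  u(5) = 13,  u(6) = 6,  u(7) = 1,  u(8) = 7,  u(9) = 8,  u(10) = 15,  u(11) = 5,  u(12) = 2,  u(13) = 7,  u(14) = 9,  u(15) = 16,  u(16) = 7,  u(17) = 5,  u(18) = 12,  u(19) = 17,  u(20) = 11,  u(21) = 10,  u(22) = 3,  u(23) = 13,  u(24) = 16,  u(25) = 11.
The sequence repeats with period 24.
So u(1672) = u(0 + ((1672-0) mod 24)) = u(16) = 7.

7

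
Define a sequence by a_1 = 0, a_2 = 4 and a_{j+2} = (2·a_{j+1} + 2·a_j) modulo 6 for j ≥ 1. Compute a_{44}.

a_1 = 0, a_2 = 4, a_3 = 2, a_4 = 0, a_5 = 4.
Since (a_4, a_5) = (a_1, a_2) = (0, 4) (two consecutive terms determine the rest), the sequence is periodic with period 3.
(44 - 1) mod 3 = 1, so a_{44} = a_2 = 4.

4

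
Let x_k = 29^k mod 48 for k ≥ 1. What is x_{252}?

x_1 = 29; x_2 = 25; x_3 = 5; x_4 = 1; x_5 = 29.
Since x_5 = x_1 = 29, the sequence is periodic with period 4.
So x_{252} = x_{1 + ((252-1) mod 4)} = x_4 = 1.

1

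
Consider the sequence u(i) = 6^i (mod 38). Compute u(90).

Computing terms: u(1) = 6, u(2) = 36, u(3) = 26, u(4) = 4, u(5) = 24, u(6) = 30, u(7) = 28, u(8) = 16, u(9) = 20, u(10) = 6.
The sequence repeats with period 9.
So u(90) = u(1 + ((90-1) mod 9)) = u(9) = 20.

20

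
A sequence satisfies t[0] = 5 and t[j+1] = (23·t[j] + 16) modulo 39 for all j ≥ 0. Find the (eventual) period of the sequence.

6

t[0] = 5,  t[1] = 14,  t[2] = 26,  t[3] = 29,  t[4] = 20,  t[5] = 8,  t[6] = 5.
Since t[6] = t[0] = 5, the sequence is periodic with period 6.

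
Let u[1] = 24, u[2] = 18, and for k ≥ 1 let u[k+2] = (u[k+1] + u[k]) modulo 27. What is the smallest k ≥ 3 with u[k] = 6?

We have u[1] = 24, u[2] = 18, u[3] = 15, u[4] = 6, u[5] = 21, u[6] = 0, u[7] = 21, u[8] = 21, u[9] = 15, u[10] = 9, u[11] = 24, u[12] = 6, u[13] = 3, u[14] = 9, u[15] = 12, u[16] = 21, u[17] = 6, u[18] = 0, u[19] = 6, u[20] = 6, u[21] = 12, u[22] = 18, u[23] = 3, u[24] = 21, u[25] = 24, u[26] = 18.
The sequence repeats with period 24.
The value 6 first appears (with k ≥ 3) at u[4].

4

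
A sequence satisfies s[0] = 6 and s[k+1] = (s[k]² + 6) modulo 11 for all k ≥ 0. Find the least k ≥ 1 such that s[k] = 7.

Computing terms: s[0] = 6, s[1] = 9, s[2] = 10, s[3] = 7, s[4] = 0, s[5] = 6.
The sequence repeats with period 5.
The value 7 first appears (with k ≥ 1) at s[3].

3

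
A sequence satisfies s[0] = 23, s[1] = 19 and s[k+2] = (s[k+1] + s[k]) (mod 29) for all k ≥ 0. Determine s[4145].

19

Computing terms: s[0] = 23; s[1] = 19; s[2] = 13; s[3] = 3; s[4] = 16; s[5] = 19; s[6] = 6; s[7] = 25; s[8] = 2; s[9] = 27; s[10] = 0; s[11] = 27; s[12] = 27; s[13] = 25; s[14] = 23; s[15] = 19.
Since (s[14], s[15]) = (s[0], s[1]) = (23, 19) (two consecutive terms determine the rest), the sequence is periodic with period 14.
So s[4145] = s[0 + ((4145-0) mod 14)] = s[1] = 19.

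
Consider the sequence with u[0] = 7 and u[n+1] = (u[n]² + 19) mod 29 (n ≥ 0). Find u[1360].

18

u[0] = 7; u[1] = 10; u[2] = 3; u[3] = 28; u[4] = 20; u[5] = 13; u[6] = 14; u[7] = 12; u[8] = 18; u[9] = 24; u[10] = 15; u[11] = 12.
Since u[11] = u[7] = 12, the sequence is eventually periodic: after a pre-period of length 7 it cycles with period 4.
For n ≥ 7, u[n] depends only on (n - 7) mod 4. (1360 - 7) mod 4 = 1, so u[1360] = u[8] = 18.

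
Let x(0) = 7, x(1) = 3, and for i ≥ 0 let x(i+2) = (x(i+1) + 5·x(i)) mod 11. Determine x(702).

Computing terms: x(0) = 7; x(1) = 3; x(2) = 5; x(3) = 9; x(4) = 1; x(5) = 2; x(6) = 7; x(7) = 6; x(8) = 8; x(9) = 5; x(10) = 1; x(11) = 4; x(12) = 9; x(13) = 7; x(14) = 8; x(15) = 10; x(16) = 6; x(17) = 1; x(18) = 9; x(19) = 3; x(20) = 4; x(21) = 8; x(22) = 6; x(23) = 2; x(24) = 10; x(25) = 9; x(26) = 4; x(27) = 5; x(28) = 3; x(29) = 6; x(30) = 10; x(31) = 7; x(32) = 2; x(33) = 4; x(34) = 3; x(35) = 1; x(36) = 5; x(37) = 10; x(38) = 2; x(39) = 8; x(40) = 7; x(41) = 3.
Since (x(40), x(41)) = (x(0), x(1)) = (7, 3) (two consecutive terms determine the rest), the sequence is periodic with period 40.
So x(702) = x(0 + ((702-0) mod 40)) = x(22) = 6.

6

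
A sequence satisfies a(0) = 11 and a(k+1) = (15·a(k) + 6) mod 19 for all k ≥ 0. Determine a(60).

14

We have a(0) = 11, a(1) = 0, a(2) = 6, a(3) = 1, a(4) = 2, a(5) = 17, a(6) = 14, a(7) = 7, a(8) = 16, a(9) = 18, a(10) = 10, a(11) = 4, a(12) = 9, a(13) = 8, a(14) = 12, a(15) = 15, a(16) = 3, a(17) = 13, a(18) = 11.
Since a(18) = a(0) = 11, the sequence is periodic with period 18.
So a(60) = a(0 + ((60-0) mod 18)) = a(6) = 14.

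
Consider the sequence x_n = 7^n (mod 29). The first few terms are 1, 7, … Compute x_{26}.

16

Listing terms: x_0 = 1, x_1 = 7, x_2 = 20, x_3 = 24, x_4 = 23, x_5 = 16, x_6 = 25, x_7 = 1.
Since x_7 = x_0 = 1, the sequence is periodic with period 7.
So x_{26} = x_{0 + ((26-0) mod 7)} = x_5 = 16.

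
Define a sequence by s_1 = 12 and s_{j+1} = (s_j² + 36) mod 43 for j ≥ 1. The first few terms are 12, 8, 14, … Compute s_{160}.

10

We have s_1 = 12, s_2 = 8, s_3 = 14, s_4 = 17, s_5 = 24, s_6 = 10, s_7 = 7, s_8 = 42, s_9 = 37, s_{10} = 29, s_{11} = 17.
Since s_{11} = s_4 = 17, the sequence is eventually periodic: after a pre-period of length 3 it cycles with period 7.
For j ≥ 4, s_j depends only on (j - 4) mod 7. (160 - 4) mod 7 = 2, so s_{160} = s_6 = 10.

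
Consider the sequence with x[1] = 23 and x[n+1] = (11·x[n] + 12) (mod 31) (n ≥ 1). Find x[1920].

1

We have x[1] = 23; x[2] = 17; x[3] = 13; x[4] = 0; x[5] = 12; x[6] = 20; x[7] = 15; x[8] = 22; x[9] = 6; x[10] = 16; x[11] = 2; x[12] = 3; x[13] = 14; x[14] = 11; x[15] = 9; x[16] = 18; x[17] = 24; x[18] = 28; x[19] = 10; x[20] = 29; x[21] = 21; x[22] = 26; x[23] = 19; x[24] = 4; x[25] = 25; x[26] = 8; x[27] = 7; x[28] = 27; x[29] = 30; x[30] = 1; x[31] = 23.
Since x[31] = x[1] = 23, the sequence is periodic with period 30.
So x[1920] = x[1 + ((1920-1) mod 30)] = x[30] = 1.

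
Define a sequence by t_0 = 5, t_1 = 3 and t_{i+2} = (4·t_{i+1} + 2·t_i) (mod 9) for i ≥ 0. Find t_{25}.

We have t_0 = 5; t_1 = 3; t_2 = 4; t_3 = 4; t_4 = 6; t_5 = 5; t_6 = 5; t_7 = 3.
Since (t_6, t_7) = (t_0, t_1) = (5, 3) (two consecutive terms determine the rest), the sequence is periodic with period 6.
So t_{25} = t_{0 + ((25-0) mod 6)} = t_1 = 3.

3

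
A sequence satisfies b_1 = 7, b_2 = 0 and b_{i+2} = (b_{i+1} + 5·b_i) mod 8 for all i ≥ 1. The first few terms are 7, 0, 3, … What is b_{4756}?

Computing terms: b_1 = 7; b_2 = 0; b_3 = 3; b_4 = 3; b_5 = 2; b_6 = 1; b_7 = 3; b_8 = 0; b_9 = 7; b_{10} = 7; b_{11} = 2; b_{12} = 5; b_{13} = 7; b_{14} = 0.
The sequence repeats with period 12.
(4756 - 1) mod 12 = 3, so b_{4756} = b_4 = 3.

3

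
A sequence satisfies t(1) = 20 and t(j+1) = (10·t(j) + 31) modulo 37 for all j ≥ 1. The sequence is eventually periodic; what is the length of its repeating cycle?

We have t(1) = 20; t(2) = 9; t(3) = 10; t(4) = 20.
Since t(4) = t(1) = 20, the sequence is periodic with period 3.

3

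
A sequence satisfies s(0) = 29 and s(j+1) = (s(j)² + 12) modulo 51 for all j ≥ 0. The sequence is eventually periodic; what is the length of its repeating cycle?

3

Computing terms: s(0) = 29; s(1) = 37; s(2) = 4; s(3) = 28; s(4) = 31; s(5) = 4.
Since s(5) = s(2) = 4, the sequence is eventually periodic: after a pre-period of length 2 it cycles with period 3.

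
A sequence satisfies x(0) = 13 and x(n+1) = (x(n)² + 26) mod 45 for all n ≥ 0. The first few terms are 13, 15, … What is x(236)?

Listing terms: x(0) = 13,  x(1) = 15,  x(2) = 26,  x(3) = 27,  x(4) = 35,  x(5) = 36,  x(6) = 17,  x(7) = 0,  x(8) = 26.
Since x(8) = x(2) = 26, the sequence is eventually periodic: after a pre-period of length 2 it cycles with period 6.
For n ≥ 2, x(n) depends only on (n - 2) mod 6. (236 - 2) mod 6 = 0, so x(236) = x(2) = 26.

26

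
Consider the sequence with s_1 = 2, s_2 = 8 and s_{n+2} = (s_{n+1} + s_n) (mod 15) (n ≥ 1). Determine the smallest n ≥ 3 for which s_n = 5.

We have s_1 = 2, s_2 = 8, s_3 = 10, s_4 = 3, s_5 = 13, s_6 = 1, s_7 = 14, s_8 = 0, s_9 = 14, s_{10} = 14, s_{11} = 13, s_{12} = 12, s_{13} = 10, s_{14} = 7, s_{15} = 2, s_{16} = 9, s_{17} = 11, s_{18} = 5, s_{19} = 1, s_{20} = 6, s_{21} = 7, s_{22} = 13, s_{23} = 5, s_{24} = 3, s_{25} = 8, s_{26} = 11, s_{27} = 4, s_{28} = 0, s_{29} = 4, s_{30} = 4, s_{31} = 8, s_{32} = 12, s_{33} = 5, s_{34} = 2, s_{35} = 7, s_{36} = 9, s_{37} = 1, s_{38} = 10, s_{39} = 11, s_{40} = 6, s_{41} = 2, s_{42} = 8.
Since (s_{41}, s_{42}) = (s_1, s_2) = (2, 8) (two consecutive terms determine the rest), the sequence is periodic with period 40.
The value 5 first appears (with n ≥ 3) at s_{18}.

18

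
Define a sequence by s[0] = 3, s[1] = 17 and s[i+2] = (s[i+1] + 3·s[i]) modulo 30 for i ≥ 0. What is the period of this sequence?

24

s[0] = 3, s[1] = 17, s[2] = 26, s[3] = 17, s[4] = 5, s[5] = 26, s[6] = 11, s[7] = 29, s[8] = 2, s[9] = 29, s[10] = 5, s[11] = 2, s[12] = 17, s[13] = 23, s[14] = 14, s[15] = 23, s[16] = 5, s[17] = 14, s[18] = 29, s[19] = 11, s[20] = 8, s[21] = 11, s[22] = 5, s[23] = 8, s[24] = 23, s[25] = 17, s[26] = 26.
Since (s[25], s[26]) = (s[1], s[2]) = (17, 26) (two consecutive terms determine the rest), the sequence is eventually periodic: after a pre-period of length 1 it cycles with period 24.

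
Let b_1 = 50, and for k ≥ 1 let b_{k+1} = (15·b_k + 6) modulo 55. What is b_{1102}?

41

b_1 = 50, b_2 = 41, b_3 = 16, b_4 = 26, b_5 = 11, b_6 = 6, b_7 = 41.
Since b_7 = b_2 = 41, the sequence is eventually periodic: after a pre-period of length 1 it cycles with period 5.
For k ≥ 2, b_k depends only on (k - 2) mod 5. (1102 - 2) mod 5 = 0, so b_{1102} = b_2 = 41.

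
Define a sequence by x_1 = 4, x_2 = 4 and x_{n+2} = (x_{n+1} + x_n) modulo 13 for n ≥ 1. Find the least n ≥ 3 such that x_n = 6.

6

x_1 = 4, x_2 = 4, x_3 = 8, x_4 = 12, x_5 = 7, x_6 = 6, x_7 = 0, x_8 = 6, x_9 = 6, x_{10} = 12, x_{11} = 5, x_{12} = 4, x_{13} = 9, x_{14} = 0, x_{15} = 9, x_{16} = 9, x_{17} = 5, x_{18} = 1, x_{19} = 6, x_{20} = 7, x_{21} = 0, x_{22} = 7, x_{23} = 7, x_{24} = 1, x_{25} = 8, x_{26} = 9, x_{27} = 4, x_{28} = 0, x_{29} = 4, x_{30} = 4.
The sequence repeats with period 28.
The value 6 first appears (with n ≥ 3) at x_6.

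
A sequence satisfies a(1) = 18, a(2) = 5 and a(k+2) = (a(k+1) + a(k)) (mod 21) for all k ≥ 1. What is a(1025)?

18

a(1) = 18; a(2) = 5; a(3) = 2; a(4) = 7; a(5) = 9; a(6) = 16; a(7) = 4; a(8) = 20; a(9) = 3; a(10) = 2; a(11) = 5; a(12) = 7; a(13) = 12; a(14) = 19; a(15) = 10; a(16) = 8; a(17) = 18; a(18) = 5.
The sequence repeats with period 16.
So a(1025) = a(1 + ((1025-1) mod 16)) = a(1) = 18.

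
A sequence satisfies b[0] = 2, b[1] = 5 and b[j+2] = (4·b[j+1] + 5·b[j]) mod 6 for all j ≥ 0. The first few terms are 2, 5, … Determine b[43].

Listing terms: b[0] = 2, b[1] = 5, b[2] = 0, b[3] = 1, b[4] = 4, b[5] = 3, b[6] = 2, b[7] = 5.
The sequence repeats with period 6.
(43 - 0) mod 6 = 1, so b[43] = b[1] = 5.

5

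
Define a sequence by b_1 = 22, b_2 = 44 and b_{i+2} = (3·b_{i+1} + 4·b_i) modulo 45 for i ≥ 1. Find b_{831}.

22

Listing terms: b_1 = 22, b_2 = 44, b_3 = 40, b_4 = 26, b_5 = 13, b_6 = 8, b_7 = 31, b_8 = 35, b_9 = 4, b_{10} = 17, b_{11} = 22, b_{12} = 44.
The sequence repeats with period 10.
So b_{831} = b_{1 + ((831-1) mod 10)} = b_1 = 22.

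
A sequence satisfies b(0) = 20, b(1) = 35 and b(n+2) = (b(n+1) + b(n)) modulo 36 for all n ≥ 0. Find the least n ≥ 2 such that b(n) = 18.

b(0) = 20; b(1) = 35; b(2) = 19; b(3) = 18; b(4) = 1; b(5) = 19; b(6) = 20; b(7) = 3; b(8) = 23; b(9) = 26; b(10) = 13; b(11) = 3; b(12) = 16; b(13) = 19; b(14) = 35; b(15) = 18; b(16) = 17; b(17) = 35; b(18) = 16; b(19) = 15; b(20) = 31; b(21) = 10; b(22) = 5; b(23) = 15; b(24) = 20; b(25) = 35.
Since (b(24), b(25)) = (b(0), b(1)) = (20, 35) (two consecutive terms determine the rest), the sequence is periodic with period 24.
The value 18 first appears (with n ≥ 2) at b(3).

3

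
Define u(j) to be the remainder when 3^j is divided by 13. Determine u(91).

3

u(1) = 3, u(2) = 9, u(3) = 1, u(4) = 3.
The sequence repeats with period 3.
(91 - 1) mod 3 = 0, so u(91) = u(1) = 3.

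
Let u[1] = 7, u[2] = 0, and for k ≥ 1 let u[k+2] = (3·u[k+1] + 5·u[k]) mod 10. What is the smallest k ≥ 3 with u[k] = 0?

5

Listing terms: u[1] = 7,  u[2] = 0,  u[3] = 5,  u[4] = 5,  u[5] = 0,  u[6] = 5.
Since (u[5], u[6]) = (u[2], u[3]) = (0, 5) (two consecutive terms determine the rest), the sequence is eventually periodic: after a pre-period of length 1 it cycles with period 3.
The value 0 next appears (with k ≥ 3) at u[5].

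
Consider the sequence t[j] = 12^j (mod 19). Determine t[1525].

Computing terms: t[1] = 12, t[2] = 11, t[3] = 18, t[4] = 7, t[5] = 8, t[6] = 1, t[7] = 12.
The sequence repeats with period 6.
(1525 - 1) mod 6 = 0, so t[1525] = t[1] = 12.

12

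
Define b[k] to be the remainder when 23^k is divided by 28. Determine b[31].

23

Computing terms: b[1] = 23, b[2] = 25, b[3] = 15, b[4] = 9, b[5] = 11, b[6] = 1, b[7] = 23.
Since b[7] = b[1] = 23, the sequence is periodic with period 6.
(31 - 1) mod 6 = 0, so b[31] = b[1] = 23.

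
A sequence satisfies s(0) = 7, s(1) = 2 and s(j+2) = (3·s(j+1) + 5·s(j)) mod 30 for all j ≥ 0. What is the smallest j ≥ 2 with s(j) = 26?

We have s(0) = 7, s(1) = 2, s(2) = 11, s(3) = 13, s(4) = 4, s(5) = 17, s(6) = 11, s(7) = 28, s(8) = 19, s(9) = 17, s(10) = 26, s(11) = 13, s(12) = 19, s(13) = 2, s(14) = 11.
Since (s(13), s(14)) = (s(1), s(2)) = (2, 11) (two consecutive terms determine the rest), the sequence is eventually periodic: after a pre-period of length 1 it cycles with period 12.
The value 26 first appears (with j ≥ 2) at s(10).

10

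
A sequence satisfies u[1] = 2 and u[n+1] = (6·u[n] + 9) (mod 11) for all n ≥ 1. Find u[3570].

Listing terms: u[1] = 2,  u[2] = 10,  u[3] = 3,  u[4] = 5,  u[5] = 6,  u[6] = 1,  u[7] = 4,  u[8] = 0,  u[9] = 9,  u[10] = 8,  u[11] = 2.
Since u[11] = u[1] = 2, the sequence is periodic with period 10.
So u[3570] = u[1 + ((3570-1) mod 10)] = u[10] = 8.

8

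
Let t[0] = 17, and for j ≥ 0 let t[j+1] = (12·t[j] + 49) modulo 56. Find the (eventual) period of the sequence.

t[0] = 17, t[1] = 29, t[2] = 5, t[3] = 53, t[4] = 13, t[5] = 37, t[6] = 45, t[7] = 29.
Since t[7] = t[1] = 29, the sequence is eventually periodic: after a pre-period of length 1 it cycles with period 6.

6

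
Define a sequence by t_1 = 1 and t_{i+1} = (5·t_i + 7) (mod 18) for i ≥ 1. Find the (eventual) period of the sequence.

Listing terms: t_1 = 1; t_2 = 12; t_3 = 13; t_4 = 0; t_5 = 7; t_6 = 6; t_7 = 1.
Since t_7 = t_1 = 1, the sequence is periodic with period 6.

6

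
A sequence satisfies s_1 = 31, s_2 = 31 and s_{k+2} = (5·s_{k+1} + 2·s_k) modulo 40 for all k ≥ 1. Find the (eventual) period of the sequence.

8

Computing terms: s_1 = 31; s_2 = 31; s_3 = 17; s_4 = 27; s_5 = 9; s_6 = 19; s_7 = 33; s_8 = 3; s_9 = 1; s_{10} = 11; s_{11} = 17; s_{12} = 27.
Since (s_{11}, s_{12}) = (s_3, s_4) = (17, 27) (two consecutive terms determine the rest), the sequence is eventually periodic: after a pre-period of length 2 it cycles with period 8.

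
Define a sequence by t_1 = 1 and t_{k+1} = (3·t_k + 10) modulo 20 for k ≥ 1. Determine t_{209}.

1

Listing terms: t_1 = 1, t_2 = 13, t_3 = 9, t_4 = 17, t_5 = 1.
The sequence repeats with period 4.
So t_{209} = t_{1 + ((209-1) mod 4)} = t_1 = 1.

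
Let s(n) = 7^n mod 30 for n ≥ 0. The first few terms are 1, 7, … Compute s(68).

Computing terms: s(0) = 1; s(1) = 7; s(2) = 19; s(3) = 13; s(4) = 1.
The sequence repeats with period 4.
(68 - 0) mod 4 = 0, so s(68) = s(0) = 1.

1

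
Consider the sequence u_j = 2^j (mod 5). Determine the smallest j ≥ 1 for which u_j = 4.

Computing terms: u_0 = 1,  u_1 = 2,  u_2 = 4,  u_3 = 3,  u_4 = 1.
Since u_4 = u_0 = 1, the sequence is periodic with period 4.
The value 4 first appears (with j ≥ 1) at u_2.

2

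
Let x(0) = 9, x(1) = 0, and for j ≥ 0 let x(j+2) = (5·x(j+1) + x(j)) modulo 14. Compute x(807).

3

We have x(0) = 9, x(1) = 0, x(2) = 9, x(3) = 3, x(4) = 10, x(5) = 11, x(6) = 9, x(7) = 0.
The sequence repeats with period 6.
(807 - 0) mod 6 = 3, so x(807) = x(3) = 3.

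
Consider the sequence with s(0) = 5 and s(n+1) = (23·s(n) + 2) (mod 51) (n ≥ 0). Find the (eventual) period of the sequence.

16

Listing terms: s(0) = 5; s(1) = 15; s(2) = 41; s(3) = 27; s(4) = 11; s(5) = 0; s(6) = 2; s(7) = 48; s(8) = 35; s(9) = 42; s(10) = 50; s(11) = 30; s(12) = 29; s(13) = 6; s(14) = 38; s(15) = 9; s(16) = 5.
The sequence repeats with period 16.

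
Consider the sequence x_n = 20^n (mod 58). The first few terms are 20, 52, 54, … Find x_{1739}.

54

We have x_1 = 20,  x_2 = 52,  x_3 = 54,  x_4 = 36,  x_5 = 24,  x_6 = 16,  x_7 = 30,  x_8 = 20.
The sequence repeats with period 7.
So x_{1739} = x_{1 + ((1739-1) mod 7)} = x_3 = 54.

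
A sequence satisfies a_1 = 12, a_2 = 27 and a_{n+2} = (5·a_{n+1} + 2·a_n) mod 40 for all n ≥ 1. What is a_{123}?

19

Computing terms: a_1 = 12, a_2 = 27, a_3 = 39, a_4 = 9, a_5 = 3, a_6 = 33, a_7 = 11, a_8 = 1, a_9 = 27, a_{10} = 17, a_{11} = 19, a_{12} = 9, a_{13} = 3.
Since (a_{12}, a_{13}) = (a_4, a_5) = (9, 3) (two consecutive terms determine the rest), the sequence is eventually periodic: after a pre-period of length 3 it cycles with period 8.
For n ≥ 4, a_n depends only on (n - 4) mod 8. (123 - 4) mod 8 = 7, so a_{123} = a_{11} = 19.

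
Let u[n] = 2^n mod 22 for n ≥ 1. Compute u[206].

Computing terms: u[1] = 2; u[2] = 4; u[3] = 8; u[4] = 16; u[5] = 10; u[6] = 20; u[7] = 18; u[8] = 14; u[9] = 6; u[10] = 12; u[11] = 2.
Since u[11] = u[1] = 2, the sequence is periodic with period 10.
(206 - 1) mod 10 = 5, so u[206] = u[6] = 20.

20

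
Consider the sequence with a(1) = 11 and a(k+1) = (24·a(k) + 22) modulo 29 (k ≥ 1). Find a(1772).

Listing terms: a(1) = 11, a(2) = 25, a(3) = 13, a(4) = 15, a(5) = 5, a(6) = 26, a(7) = 8, a(8) = 11.
Since a(8) = a(1) = 11, the sequence is periodic with period 7.
So a(1772) = a(1 + ((1772-1) mod 7)) = a(1) = 11.

11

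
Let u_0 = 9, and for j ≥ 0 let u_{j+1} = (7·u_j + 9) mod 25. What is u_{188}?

9

We have u_0 = 9; u_1 = 22; u_2 = 13; u_3 = 0; u_4 = 9.
Since u_4 = u_0 = 9, the sequence is periodic with period 4.
So u_{188} = u_{0 + ((188-0) mod 4)} = u_0 = 9.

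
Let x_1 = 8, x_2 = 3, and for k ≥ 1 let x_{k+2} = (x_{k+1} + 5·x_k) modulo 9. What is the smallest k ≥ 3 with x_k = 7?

Computing terms: x_1 = 8, x_2 = 3, x_3 = 7, x_4 = 4, x_5 = 3, x_6 = 5, x_7 = 2, x_8 = 0, x_9 = 1, x_{10} = 1, x_{11} = 6, x_{12} = 2, x_{13} = 5, x_{14} = 6, x_{15} = 4, x_{16} = 7, x_{17} = 0, x_{18} = 8, x_{19} = 8, x_{20} = 3.
Since (x_{19}, x_{20}) = (x_1, x_2) = (8, 3) (two consecutive terms determine the rest), the sequence is periodic with period 18.
The value 7 first appears (with k ≥ 3) at x_3.

3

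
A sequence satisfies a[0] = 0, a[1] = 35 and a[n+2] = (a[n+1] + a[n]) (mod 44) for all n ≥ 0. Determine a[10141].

We have a[0] = 0,  a[1] = 35,  a[2] = 35,  a[3] = 26,  a[4] = 17,  a[5] = 43,  a[6] = 16,  a[7] = 15,  a[8] = 31,  a[9] = 2,  a[10] = 33,  a[11] = 35,  a[12] = 24,  a[13] = 15,  a[14] = 39,  a[15] = 10,  a[16] = 5,  a[17] = 15,  a[18] = 20,  a[19] = 35,  a[20] = 11,  a[21] = 2,  a[22] = 13,  a[23] = 15,  a[24] = 28,  a[25] = 43,  a[26] = 27,  a[27] = 26,  a[28] = 9,  a[29] = 35,  a[30] = 0,  a[31] = 35.
The sequence repeats with period 30.
So a[10141] = a[0 + ((10141-0) mod 30)] = a[1] = 35.

35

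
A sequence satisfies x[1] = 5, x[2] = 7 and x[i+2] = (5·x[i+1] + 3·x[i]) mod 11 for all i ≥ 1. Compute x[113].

We have x[1] = 5; x[2] = 7; x[3] = 6; x[4] = 7; x[5] = 9; x[6] = 0; x[7] = 5; x[8] = 3; x[9] = 8; x[10] = 5; x[11] = 5; x[12] = 7.
The sequence repeats with period 10.
(113 - 1) mod 10 = 2, so x[113] = x[3] = 6.

6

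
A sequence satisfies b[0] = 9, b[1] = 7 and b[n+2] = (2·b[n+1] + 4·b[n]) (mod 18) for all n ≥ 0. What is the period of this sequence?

24

b[0] = 9; b[1] = 7; b[2] = 14; b[3] = 2; b[4] = 6; b[5] = 2; b[6] = 10; b[7] = 10; b[8] = 6; b[9] = 16; b[10] = 2; b[11] = 14; b[12] = 0; b[13] = 2; b[14] = 4; b[15] = 16; b[16] = 12; b[17] = 16; b[18] = 8; b[19] = 8; b[20] = 12; b[21] = 2; b[22] = 16; b[23] = 4; b[24] = 0; b[25] = 16; b[26] = 14; b[27] = 2.
Since (b[26], b[27]) = (b[2], b[3]) = (14, 2) (two consecutive terms determine the rest), the sequence is eventually periodic: after a pre-period of length 2 it cycles with period 24.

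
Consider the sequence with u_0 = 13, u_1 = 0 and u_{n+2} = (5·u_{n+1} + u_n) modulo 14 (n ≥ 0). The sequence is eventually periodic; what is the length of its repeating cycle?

We have u_0 = 13, u_1 = 0, u_2 = 13, u_3 = 9, u_4 = 2, u_5 = 5, u_6 = 13, u_7 = 0.
Since (u_6, u_7) = (u_0, u_1) = (13, 0) (two consecutive terms determine the rest), the sequence is periodic with period 6.

6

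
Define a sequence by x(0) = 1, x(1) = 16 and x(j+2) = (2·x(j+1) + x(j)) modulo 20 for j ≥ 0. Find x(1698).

9

Computing terms: x(0) = 1,  x(1) = 16,  x(2) = 13,  x(3) = 2,  x(4) = 17,  x(5) = 16,  x(6) = 9,  x(7) = 14,  x(8) = 17,  x(9) = 8,  x(10) = 13,  x(11) = 14,  x(12) = 1,  x(13) = 16.
Since (x(12), x(13)) = (x(0), x(1)) = (1, 16) (two consecutive terms determine the rest), the sequence is periodic with period 12.
So x(1698) = x(0 + ((1698-0) mod 12)) = x(6) = 9.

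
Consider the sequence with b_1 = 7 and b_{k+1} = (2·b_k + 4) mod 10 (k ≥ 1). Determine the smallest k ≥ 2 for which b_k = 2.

5

We have b_1 = 7,  b_2 = 8,  b_3 = 0,  b_4 = 4,  b_5 = 2,  b_6 = 8.
Since b_6 = b_2 = 8, the sequence is eventually periodic: after a pre-period of length 1 it cycles with period 4.
The value 2 first appears (with k ≥ 2) at b_5.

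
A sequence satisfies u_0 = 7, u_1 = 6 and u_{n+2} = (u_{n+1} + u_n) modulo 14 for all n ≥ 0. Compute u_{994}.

u_0 = 7,  u_1 = 6,  u_2 = 13,  u_3 = 5,  u_4 = 4,  u_5 = 9,  u_6 = 13,  u_7 = 8,  u_8 = 7,  u_9 = 1,  u_{10} = 8,  u_{11} = 9,  u_{12} = 3,  u_{13} = 12,  u_{14} = 1,  u_{15} = 13,  u_{16} = 0,  u_{17} = 13,  u_{18} = 13,  u_{19} = 12,  u_{20} = 11,  u_{21} = 9,  u_{22} = 6,  u_{23} = 1,  u_{24} = 7,  u_{25} = 8,  u_{26} = 1,  u_{27} = 9,  u_{28} = 10,  u_{29} = 5,  u_{30} = 1,  u_{31} = 6,  u_{32} = 7,  u_{33} = 13,  u_{34} = 6,  u_{35} = 5,  u_{36} = 11,  u_{37} = 2,  u_{38} = 13,  u_{39} = 1,  u_{40} = 0,  u_{41} = 1,  u_{42} = 1,  u_{43} = 2,  u_{44} = 3,  u_{45} = 5,  u_{46} = 8,  u_{47} = 13,  u_{48} = 7,  u_{49} = 6.
Since (u_{48}, u_{49}) = (u_0, u_1) = (7, 6) (two consecutive terms determine the rest), the sequence is periodic with period 48.
(994 - 0) mod 48 = 34, so u_{994} = u_{34} = 6.

6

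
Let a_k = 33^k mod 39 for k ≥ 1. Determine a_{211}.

a_1 = 33; a_2 = 36; a_3 = 18; a_4 = 9; a_5 = 24; a_6 = 12; a_7 = 6; a_8 = 3; a_9 = 21; a_{10} = 30; a_{11} = 15; a_{12} = 27; a_{13} = 33.
The sequence repeats with period 12.
So a_{211} = a_{1 + ((211-1) mod 12)} = a_7 = 6.

6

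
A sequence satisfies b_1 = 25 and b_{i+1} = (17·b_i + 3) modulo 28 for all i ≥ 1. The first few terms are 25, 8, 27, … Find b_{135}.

We have b_1 = 25, b_2 = 8, b_3 = 27, b_4 = 14, b_5 = 17, b_6 = 12, b_7 = 11, b_8 = 22, b_9 = 13, b_{10} = 0, b_{11} = 3, b_{12} = 26, b_{13} = 25.
Since b_{13} = b_1 = 25, the sequence is periodic with period 12.
So b_{135} = b_{1 + ((135-1) mod 12)} = b_3 = 27.

27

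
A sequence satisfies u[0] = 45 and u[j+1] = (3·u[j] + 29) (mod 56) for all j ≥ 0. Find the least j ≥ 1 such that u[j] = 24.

Computing terms: u[0] = 45; u[1] = 52; u[2] = 17; u[3] = 24; u[4] = 45.
The sequence repeats with period 4.
The value 24 first appears (with j ≥ 1) at u[3].

3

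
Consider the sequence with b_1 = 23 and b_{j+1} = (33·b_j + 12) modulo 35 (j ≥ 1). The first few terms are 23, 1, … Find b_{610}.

6

Computing terms: b_1 = 23,  b_2 = 1,  b_3 = 10,  b_4 = 27,  b_5 = 28,  b_6 = 26,  b_7 = 30,  b_8 = 22,  b_9 = 3,  b_{10} = 6,  b_{11} = 0,  b_{12} = 12,  b_{13} = 23.
The sequence repeats with period 12.
So b_{610} = b_{1 + ((610-1) mod 12)} = b_{10} = 6.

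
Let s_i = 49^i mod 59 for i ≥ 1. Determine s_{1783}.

Computing terms: s_1 = 49; s_2 = 41; s_3 = 3; s_4 = 29; s_5 = 5; s_6 = 9; s_7 = 28; s_8 = 15; s_9 = 27; s_{10} = 25; s_{11} = 45; s_{12} = 22; s_{13} = 16; s_{14} = 17; s_{15} = 7; s_{16} = 48; s_{17} = 51; s_{18} = 21; s_{19} = 26; s_{20} = 35; s_{21} = 4; s_{22} = 19; s_{23} = 46; s_{24} = 12; s_{25} = 57; s_{26} = 20; s_{27} = 36; s_{28} = 53; s_{29} = 1; s_{30} = 49.
Since s_{30} = s_1 = 49, the sequence is periodic with period 29.
So s_{1783} = s_{1 + ((1783-1) mod 29)} = s_{14} = 17.

17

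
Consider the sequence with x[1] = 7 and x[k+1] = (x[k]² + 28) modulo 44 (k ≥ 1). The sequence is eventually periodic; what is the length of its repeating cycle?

x[1] = 7,  x[2] = 33,  x[3] = 17,  x[4] = 9,  x[5] = 21,  x[6] = 29,  x[7] = 33.
Since x[7] = x[2] = 33, the sequence is eventually periodic: after a pre-period of length 1 it cycles with period 5.

5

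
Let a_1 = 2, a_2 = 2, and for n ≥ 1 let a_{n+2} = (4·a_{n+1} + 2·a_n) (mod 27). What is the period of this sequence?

Computing terms: a_1 = 2,  a_2 = 2,  a_3 = 12,  a_4 = 25,  a_5 = 16,  a_6 = 6,  a_7 = 2,  a_8 = 20,  a_9 = 3,  a_{10} = 25,  a_{11} = 25,  a_{12} = 15,  a_{13} = 2,  a_{14} = 11,  a_{15} = 21,  a_{16} = 25,  a_{17} = 7,  a_{18} = 24,  a_{19} = 2,  a_{20} = 2.
Since (a_{19}, a_{20}) = (a_1, a_2) = (2, 2) (two consecutive terms determine the rest), the sequence is periodic with period 18.

18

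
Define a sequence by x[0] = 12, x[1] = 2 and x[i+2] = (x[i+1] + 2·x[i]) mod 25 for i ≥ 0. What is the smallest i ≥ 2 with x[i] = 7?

4

Computing terms: x[0] = 12; x[1] = 2; x[2] = 1; x[3] = 5; x[4] = 7; x[5] = 17; x[6] = 6; x[7] = 15; x[8] = 2; x[9] = 7; x[10] = 11; x[11] = 0; x[12] = 22; x[13] = 22; x[14] = 16; x[15] = 10; x[16] = 17; x[17] = 12; x[18] = 21; x[19] = 20; x[20] = 12; x[21] = 2.
The sequence repeats with period 20.
The value 7 first appears (with i ≥ 2) at x[4].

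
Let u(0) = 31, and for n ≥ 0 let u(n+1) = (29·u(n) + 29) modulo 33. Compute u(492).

u(0) = 31,  u(1) = 4,  u(2) = 13,  u(3) = 10,  u(4) = 22,  u(5) = 7,  u(6) = 1,  u(7) = 25,  u(8) = 28,  u(9) = 16,  u(10) = 31.
Since u(10) = u(0) = 31, the sequence is periodic with period 10.
So u(492) = u(0 + ((492-0) mod 10)) = u(2) = 13.

13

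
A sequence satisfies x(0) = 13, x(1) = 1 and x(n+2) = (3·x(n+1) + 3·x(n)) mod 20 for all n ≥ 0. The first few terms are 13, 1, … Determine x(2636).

We have x(0) = 13,  x(1) = 1,  x(2) = 2,  x(3) = 9,  x(4) = 13,  x(5) = 6,  x(6) = 17,  x(7) = 9,  x(8) = 18,  x(9) = 1,  x(10) = 17,  x(11) = 14,  x(12) = 13,  x(13) = 1.
The sequence repeats with period 12.
So x(2636) = x(0 + ((2636-0) mod 12)) = x(8) = 18.

18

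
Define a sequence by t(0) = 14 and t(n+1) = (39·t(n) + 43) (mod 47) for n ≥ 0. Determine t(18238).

t(0) = 14,  t(1) = 25,  t(2) = 31,  t(3) = 30,  t(4) = 38,  t(5) = 21,  t(6) = 16,  t(7) = 9,  t(8) = 18,  t(9) = 40,  t(10) = 5,  t(11) = 3,  t(12) = 19,  t(13) = 32,  t(14) = 22,  t(15) = 8,  t(16) = 26,  t(17) = 23,  t(18) = 0,  t(19) = 43,  t(20) = 28,  t(21) = 7,  t(22) = 34,  t(23) = 6,  t(24) = 42,  t(25) = 36,  t(26) = 37,  t(27) = 29,  t(28) = 46,  t(29) = 4,  t(30) = 11,  t(31) = 2,  t(32) = 27,  t(33) = 15,  t(34) = 17,  t(35) = 1,  t(36) = 35,  t(37) = 45,  t(38) = 12,  t(39) = 41,  t(40) = 44,  t(41) = 20,  t(42) = 24,  t(43) = 39,  t(44) = 13,  t(45) = 33,  t(46) = 14.
Since t(46) = t(0) = 14, the sequence is periodic with period 46.
(18238 - 0) mod 46 = 22, so t(18238) = t(22) = 34.

34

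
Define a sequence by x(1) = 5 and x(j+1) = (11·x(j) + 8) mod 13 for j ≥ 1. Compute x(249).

Listing terms: x(1) = 5, x(2) = 11, x(3) = 12, x(4) = 10, x(5) = 1, x(6) = 6, x(7) = 9, x(8) = 3, x(9) = 2, x(10) = 4, x(11) = 0, x(12) = 8, x(13) = 5.
The sequence repeats with period 12.
So x(249) = x(1 + ((249-1) mod 12)) = x(9) = 2.

2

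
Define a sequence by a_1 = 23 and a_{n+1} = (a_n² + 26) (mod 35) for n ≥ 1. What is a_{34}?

2

We have a_1 = 23, a_2 = 30, a_3 = 16, a_4 = 2, a_5 = 30.
Since a_5 = a_2 = 30, the sequence is eventually periodic: after a pre-period of length 1 it cycles with period 3.
For n ≥ 2, a_n depends only on (n - 2) mod 3. (34 - 2) mod 3 = 2, so a_{34} = a_4 = 2.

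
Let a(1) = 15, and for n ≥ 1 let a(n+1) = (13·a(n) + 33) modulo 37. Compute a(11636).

1

We have a(1) = 15; a(2) = 6; a(3) = 0; a(4) = 33; a(5) = 18; a(6) = 8; a(7) = 26; a(8) = 1; a(9) = 9; a(10) = 2; a(11) = 22; a(12) = 23; a(13) = 36; a(14) = 20; a(15) = 34; a(16) = 31; a(17) = 29; a(18) = 3; a(19) = 35; a(20) = 7; a(21) = 13; a(22) = 17; a(23) = 32; a(24) = 5; a(25) = 24; a(26) = 12; a(27) = 4; a(28) = 11; a(29) = 28; a(30) = 27; a(31) = 14; a(32) = 30; a(33) = 16; a(34) = 19; a(35) = 21; a(36) = 10; a(37) = 15.
Since a(37) = a(1) = 15, the sequence is periodic with period 36.
(11636 - 1) mod 36 = 7, so a(11636) = a(8) = 1.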